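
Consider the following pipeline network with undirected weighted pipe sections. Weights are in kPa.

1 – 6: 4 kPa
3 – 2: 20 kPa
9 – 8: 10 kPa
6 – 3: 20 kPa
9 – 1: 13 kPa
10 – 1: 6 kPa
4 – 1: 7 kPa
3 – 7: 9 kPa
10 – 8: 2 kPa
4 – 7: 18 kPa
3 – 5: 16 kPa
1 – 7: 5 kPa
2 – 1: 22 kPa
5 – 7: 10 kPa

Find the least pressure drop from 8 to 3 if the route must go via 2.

50 kPa

Shortest 8→2: 8 → 10 → 1 → 2 = 30
Best 2 to 3: 2 → 3 costing 20
Total via 2: 30 + 20 = 50 kPa.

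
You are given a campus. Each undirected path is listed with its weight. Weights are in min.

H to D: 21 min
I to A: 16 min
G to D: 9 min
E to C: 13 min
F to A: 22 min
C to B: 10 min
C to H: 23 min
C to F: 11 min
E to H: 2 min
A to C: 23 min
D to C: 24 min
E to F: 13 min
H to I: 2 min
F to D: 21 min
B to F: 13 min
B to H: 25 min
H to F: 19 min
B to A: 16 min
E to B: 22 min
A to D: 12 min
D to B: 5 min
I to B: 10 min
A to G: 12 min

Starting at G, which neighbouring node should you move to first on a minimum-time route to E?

D

Enumerating some paths:
G - A - I - H - E: 12+16+2+2 = 32
G - D - B - I - H - E: 9+5+10+2+2 = 28
G - D - H - E: 9+21+2 = 32
G - D - B - E: 9+5+22 = 36
Cheapest is G - D - B - I - H - E at 28 min.
So from G the first move is to D.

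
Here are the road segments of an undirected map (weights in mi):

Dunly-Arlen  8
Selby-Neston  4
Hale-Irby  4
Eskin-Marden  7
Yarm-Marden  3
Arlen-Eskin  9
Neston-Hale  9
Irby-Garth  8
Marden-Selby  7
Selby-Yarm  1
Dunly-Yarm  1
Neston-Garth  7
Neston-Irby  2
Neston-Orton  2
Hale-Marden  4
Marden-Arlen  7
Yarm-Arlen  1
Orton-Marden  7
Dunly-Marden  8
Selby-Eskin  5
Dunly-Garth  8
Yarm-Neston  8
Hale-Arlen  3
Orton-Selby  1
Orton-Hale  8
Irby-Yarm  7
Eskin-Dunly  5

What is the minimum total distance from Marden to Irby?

8 mi

Compare a few routes:
Marden–Yarm–Selby–Orton–Neston–Irby: 3+1+1+2+2 = 9
Marden–Yarm–Irby: 3+7 = 10
Marden–Hale–Irby: 4+4 = 8
Marden–Yarm–Selby–Neston–Irby: 3+1+4+2 = 10
The minimum is 8 mi via Marden–Hale–Irby.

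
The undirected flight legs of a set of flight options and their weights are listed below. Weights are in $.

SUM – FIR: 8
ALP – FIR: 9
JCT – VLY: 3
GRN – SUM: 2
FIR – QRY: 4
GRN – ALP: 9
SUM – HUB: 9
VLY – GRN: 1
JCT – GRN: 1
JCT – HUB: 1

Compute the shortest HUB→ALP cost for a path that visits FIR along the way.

$21

Shortest HUB→FIR: HUB–JCT–GRN–SUM–FIR = 12
Best FIR to ALP: FIR–ALP costing 9
Total via FIR: 12 + 9 = $21.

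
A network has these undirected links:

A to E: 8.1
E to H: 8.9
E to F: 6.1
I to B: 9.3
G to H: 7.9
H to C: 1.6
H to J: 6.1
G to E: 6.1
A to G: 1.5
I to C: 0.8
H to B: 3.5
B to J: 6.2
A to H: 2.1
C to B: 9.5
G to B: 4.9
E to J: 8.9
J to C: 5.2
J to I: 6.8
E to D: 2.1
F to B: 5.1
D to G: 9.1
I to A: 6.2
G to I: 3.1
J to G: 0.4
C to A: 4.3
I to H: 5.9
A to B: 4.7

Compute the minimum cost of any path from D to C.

Compare a few routes:
D - G - I - C: 9.1+3.1+0.8 = 13
D - E - H - C: 2.1+8.9+1.6 = 12.6
D - E - G - I - C: 2.1+6.1+3.1+0.8 = 12.1
The minimum is 12.1 via D - E - G - I - C.

12.1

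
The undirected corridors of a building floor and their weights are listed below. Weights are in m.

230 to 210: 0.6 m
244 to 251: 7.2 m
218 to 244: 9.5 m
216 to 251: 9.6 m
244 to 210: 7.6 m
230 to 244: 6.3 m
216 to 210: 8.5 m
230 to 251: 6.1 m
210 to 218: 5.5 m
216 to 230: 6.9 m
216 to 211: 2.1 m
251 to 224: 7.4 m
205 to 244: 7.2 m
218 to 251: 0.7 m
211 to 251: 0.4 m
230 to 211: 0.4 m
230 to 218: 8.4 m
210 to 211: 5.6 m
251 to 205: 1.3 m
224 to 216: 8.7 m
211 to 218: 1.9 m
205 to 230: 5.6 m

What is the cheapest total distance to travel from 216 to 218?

Enumerating some paths:
216–211–218: 2.1+1.9 = 4
216–211–251–218: 2.1+0.4+0.7 = 3.2
Cheapest is 216–211–251–218 at 3.2 m.

3.2 m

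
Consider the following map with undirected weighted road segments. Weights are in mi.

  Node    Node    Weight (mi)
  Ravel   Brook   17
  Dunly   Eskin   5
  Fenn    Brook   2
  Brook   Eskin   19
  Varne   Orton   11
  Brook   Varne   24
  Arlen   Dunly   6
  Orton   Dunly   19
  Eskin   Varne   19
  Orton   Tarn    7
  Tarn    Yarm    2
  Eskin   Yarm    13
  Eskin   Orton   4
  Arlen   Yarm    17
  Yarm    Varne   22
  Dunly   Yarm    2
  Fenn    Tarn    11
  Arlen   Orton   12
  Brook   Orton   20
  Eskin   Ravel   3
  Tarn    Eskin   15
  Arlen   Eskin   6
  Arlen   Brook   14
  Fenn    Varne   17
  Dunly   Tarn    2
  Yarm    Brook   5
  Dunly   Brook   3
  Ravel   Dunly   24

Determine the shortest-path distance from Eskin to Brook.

Enumerating some paths:
Eskin–Dunly–Brook: 5+3 = 8
Eskin–Dunly–Yarm–Brook: 5+2+5 = 12
Eskin–Arlen–Dunly–Brook: 6+6+3 = 15
Eskin–Dunly–Tarn–Yarm–Brook: 5+2+2+5 = 14
The minimum is 8 mi via Eskin–Dunly–Brook.

8 mi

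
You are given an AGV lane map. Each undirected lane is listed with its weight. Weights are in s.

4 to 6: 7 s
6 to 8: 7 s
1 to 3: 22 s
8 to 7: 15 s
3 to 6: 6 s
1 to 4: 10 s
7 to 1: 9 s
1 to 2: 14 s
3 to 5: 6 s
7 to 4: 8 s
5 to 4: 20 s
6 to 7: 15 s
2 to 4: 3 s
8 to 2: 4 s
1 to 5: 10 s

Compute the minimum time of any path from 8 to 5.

19 s

Compare a few routes:
8 → 2 → 4 → 1 → 5: 4+3+10+10 = 27
8 → 6 → 3 → 5: 7+6+6 = 19
8 → 2 → 4 → 6 → 3 → 5: 4+3+7+6+6 = 26
Cheapest is 8 → 6 → 3 → 5 at 19 s.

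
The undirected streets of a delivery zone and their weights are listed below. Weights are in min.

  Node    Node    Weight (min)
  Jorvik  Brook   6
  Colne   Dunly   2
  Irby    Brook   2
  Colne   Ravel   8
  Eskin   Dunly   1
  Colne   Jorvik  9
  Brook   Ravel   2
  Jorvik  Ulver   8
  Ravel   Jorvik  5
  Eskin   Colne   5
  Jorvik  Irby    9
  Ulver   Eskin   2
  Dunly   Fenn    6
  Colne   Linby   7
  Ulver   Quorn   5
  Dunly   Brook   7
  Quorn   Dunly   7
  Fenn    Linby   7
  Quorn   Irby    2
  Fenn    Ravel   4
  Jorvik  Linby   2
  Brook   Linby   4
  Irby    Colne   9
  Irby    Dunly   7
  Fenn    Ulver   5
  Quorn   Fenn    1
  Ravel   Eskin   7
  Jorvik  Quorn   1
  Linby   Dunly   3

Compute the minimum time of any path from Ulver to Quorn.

Compare a few routes:
Ulver - Quorn: 5 = 5
Ulver - Eskin - Dunly - Linby - Jorvik - Quorn: 2+1+3+2+1 = 9
Ulver - Fenn - Quorn: 5+1 = 6
Cheapest is Ulver - Quorn at 5 min.

5 min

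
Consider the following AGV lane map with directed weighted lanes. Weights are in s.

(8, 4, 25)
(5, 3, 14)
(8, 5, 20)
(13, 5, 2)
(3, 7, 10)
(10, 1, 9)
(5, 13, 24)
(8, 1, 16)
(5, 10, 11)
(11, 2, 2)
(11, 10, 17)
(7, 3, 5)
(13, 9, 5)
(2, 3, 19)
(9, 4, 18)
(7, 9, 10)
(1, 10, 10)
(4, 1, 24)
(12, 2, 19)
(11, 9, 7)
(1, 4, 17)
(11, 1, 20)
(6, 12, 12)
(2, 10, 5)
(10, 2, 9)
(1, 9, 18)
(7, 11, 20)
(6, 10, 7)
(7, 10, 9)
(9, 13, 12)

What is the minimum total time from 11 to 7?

31 s

Candidate routes:
11–2–3–7: 2+19+10 = 31
11–9–13–5–3–7: 7+12+2+14+10 = 45
Cheapest is 11–2–3–7 at 31 s.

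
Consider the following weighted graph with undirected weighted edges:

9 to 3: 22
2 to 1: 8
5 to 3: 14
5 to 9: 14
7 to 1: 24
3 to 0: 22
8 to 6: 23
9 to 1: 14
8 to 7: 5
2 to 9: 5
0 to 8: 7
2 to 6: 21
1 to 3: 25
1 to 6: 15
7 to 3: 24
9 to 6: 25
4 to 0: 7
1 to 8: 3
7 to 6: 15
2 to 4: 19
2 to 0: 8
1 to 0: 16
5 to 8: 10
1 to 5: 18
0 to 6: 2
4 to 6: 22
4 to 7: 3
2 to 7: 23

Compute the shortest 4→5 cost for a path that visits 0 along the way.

24

Best 4 to 0: 4 → 0 costing 7
Shortest 0→5: 0 → 8 → 5 = 17
Total via 0: 7 + 17 = 24.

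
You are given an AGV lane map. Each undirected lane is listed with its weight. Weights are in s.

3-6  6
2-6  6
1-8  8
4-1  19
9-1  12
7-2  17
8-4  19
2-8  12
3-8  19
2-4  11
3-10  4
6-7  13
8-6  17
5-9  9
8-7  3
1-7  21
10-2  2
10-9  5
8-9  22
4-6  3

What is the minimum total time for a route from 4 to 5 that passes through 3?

27 s

Shortest 4→3: 4–6–3 = 9
Best 3 to 5: 3–10–9–5 costing 18
Total via 3: 9 + 18 = 27 s.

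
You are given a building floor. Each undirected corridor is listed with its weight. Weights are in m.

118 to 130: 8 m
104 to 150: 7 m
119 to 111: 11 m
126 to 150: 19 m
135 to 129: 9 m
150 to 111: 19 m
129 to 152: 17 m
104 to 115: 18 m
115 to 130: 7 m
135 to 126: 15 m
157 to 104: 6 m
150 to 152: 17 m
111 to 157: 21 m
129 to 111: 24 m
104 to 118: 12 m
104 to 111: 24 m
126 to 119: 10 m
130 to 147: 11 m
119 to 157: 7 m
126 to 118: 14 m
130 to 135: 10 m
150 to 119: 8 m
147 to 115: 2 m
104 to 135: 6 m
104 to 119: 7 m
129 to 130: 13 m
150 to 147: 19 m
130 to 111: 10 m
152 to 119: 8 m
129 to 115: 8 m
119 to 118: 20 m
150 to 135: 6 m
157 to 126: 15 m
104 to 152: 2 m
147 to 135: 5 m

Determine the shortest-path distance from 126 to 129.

24 m

Candidate routes:
126–135–147–115–129: 15+5+2+8 = 30
126–135–129: 15+9 = 24
The minimum is 24 m via 126–135–129.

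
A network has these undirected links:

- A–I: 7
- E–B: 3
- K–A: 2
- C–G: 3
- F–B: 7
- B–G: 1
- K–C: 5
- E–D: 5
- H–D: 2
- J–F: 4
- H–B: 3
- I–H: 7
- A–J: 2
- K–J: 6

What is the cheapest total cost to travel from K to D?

Settle nodes by increasing distance from K:
K: 0
A: 2  (via K)
J: 4  (via A)
C: 5  (via K)
F: 8  (via J)
G: 8  (via C)
B: 9  (via G)
I: 9  (via A)
E: 12  (via B)
H: 12  (via B)
D: 14  (via H)
Shortest route: K–C–G–B–H–D = 14.

14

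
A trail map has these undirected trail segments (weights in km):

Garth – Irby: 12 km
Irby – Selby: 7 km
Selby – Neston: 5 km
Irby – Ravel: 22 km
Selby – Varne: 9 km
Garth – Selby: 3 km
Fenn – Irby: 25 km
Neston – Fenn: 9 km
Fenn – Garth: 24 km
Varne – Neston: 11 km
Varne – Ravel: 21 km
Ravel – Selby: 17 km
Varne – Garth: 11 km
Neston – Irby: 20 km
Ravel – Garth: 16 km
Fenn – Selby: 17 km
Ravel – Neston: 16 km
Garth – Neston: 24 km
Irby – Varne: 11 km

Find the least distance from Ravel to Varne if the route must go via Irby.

33 km

Best Ravel to Irby: Ravel → Irby costing 22
Shortest Irby→Varne: Irby → Varne = 11
Total via Irby: 22 + 11 = 33 km.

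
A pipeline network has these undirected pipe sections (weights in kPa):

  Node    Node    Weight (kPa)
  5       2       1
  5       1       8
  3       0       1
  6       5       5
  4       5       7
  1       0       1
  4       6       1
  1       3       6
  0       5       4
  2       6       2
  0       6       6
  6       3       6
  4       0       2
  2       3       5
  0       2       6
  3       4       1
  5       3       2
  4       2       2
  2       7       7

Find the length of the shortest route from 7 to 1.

12 kPa

Compare a few routes:
7–2–6–4–0–1: 7+2+1+2+1 = 13
7–2–4–0–1: 7+2+2+1 = 12
7–2–6–4–3–0–1: 7+2+1+1+1+1 = 13
Cheapest is 7–2–4–0–1 at 12 kPa.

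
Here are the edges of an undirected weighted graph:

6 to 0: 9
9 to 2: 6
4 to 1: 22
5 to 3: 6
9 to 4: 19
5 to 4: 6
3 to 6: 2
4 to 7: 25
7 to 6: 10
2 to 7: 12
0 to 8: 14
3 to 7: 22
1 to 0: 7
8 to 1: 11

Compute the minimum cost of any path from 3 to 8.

Enumerating some paths:
3 - 6 - 0 - 1 - 8: 2+9+7+11 = 29
3 - 6 - 0 - 8: 2+9+14 = 25
Cheapest is 3 - 6 - 0 - 8 at 25.

25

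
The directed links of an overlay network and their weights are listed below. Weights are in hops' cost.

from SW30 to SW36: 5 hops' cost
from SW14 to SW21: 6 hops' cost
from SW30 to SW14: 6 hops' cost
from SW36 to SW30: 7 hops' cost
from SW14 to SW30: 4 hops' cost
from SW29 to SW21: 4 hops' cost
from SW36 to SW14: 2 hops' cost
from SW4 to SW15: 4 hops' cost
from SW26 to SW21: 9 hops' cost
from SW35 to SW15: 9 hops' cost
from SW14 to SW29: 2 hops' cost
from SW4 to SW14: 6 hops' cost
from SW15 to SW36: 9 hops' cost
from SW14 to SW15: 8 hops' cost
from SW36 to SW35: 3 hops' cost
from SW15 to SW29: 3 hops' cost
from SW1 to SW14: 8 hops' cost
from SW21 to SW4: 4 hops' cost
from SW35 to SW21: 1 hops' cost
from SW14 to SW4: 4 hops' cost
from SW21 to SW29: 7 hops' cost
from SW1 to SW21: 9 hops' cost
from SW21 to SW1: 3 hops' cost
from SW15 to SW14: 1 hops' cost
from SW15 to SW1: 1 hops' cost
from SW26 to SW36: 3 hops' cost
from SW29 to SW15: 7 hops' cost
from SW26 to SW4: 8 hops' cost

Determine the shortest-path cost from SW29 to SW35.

Enumerating some paths:
SW29 - SW15 - SW36 - SW35: 7+9+3 = 19
SW29 - SW15 - SW14 - SW30 - SW36 - SW35: 7+1+4+5+3 = 20
The minimum is 19 hops' cost via SW29 - SW15 - SW36 - SW35.

19 hops' cost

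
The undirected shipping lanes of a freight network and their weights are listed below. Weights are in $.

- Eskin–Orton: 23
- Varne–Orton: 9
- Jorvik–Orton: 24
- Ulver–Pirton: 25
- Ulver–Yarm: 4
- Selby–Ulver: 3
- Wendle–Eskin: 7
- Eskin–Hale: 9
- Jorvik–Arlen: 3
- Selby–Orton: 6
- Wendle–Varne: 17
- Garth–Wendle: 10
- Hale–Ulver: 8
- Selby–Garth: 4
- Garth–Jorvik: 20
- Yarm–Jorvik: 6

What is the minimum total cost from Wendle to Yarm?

$21

Running Dijkstra from Wendle:
Wendle: 0
Eskin: 7  (via Wendle)
Garth: 10  (via Wendle)
Selby: 14  (via Garth)
Hale: 16  (via Eskin)
Ulver: 17  (via Selby)
Varne: 17  (via Wendle)
Orton: 20  (via Selby)
Yarm: 21  (via Ulver)
Shortest route: Wendle → Garth → Selby → Ulver → Yarm = $21.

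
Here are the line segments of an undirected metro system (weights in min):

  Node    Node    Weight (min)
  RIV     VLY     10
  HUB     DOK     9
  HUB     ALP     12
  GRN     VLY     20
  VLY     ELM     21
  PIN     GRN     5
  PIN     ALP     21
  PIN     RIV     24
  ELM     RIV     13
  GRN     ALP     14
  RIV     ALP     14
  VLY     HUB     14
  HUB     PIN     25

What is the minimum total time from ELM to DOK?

Enumerating some paths:
ELM - RIV - VLY - HUB - DOK: 13+10+14+9 = 46
ELM - RIV - ALP - HUB - DOK: 13+14+12+9 = 48
ELM - VLY - RIV - ALP - HUB - DOK: 21+10+14+12+9 = 66
ELM - VLY - HUB - DOK: 21+14+9 = 44
Cheapest is ELM - VLY - HUB - DOK at 44 min.

44 min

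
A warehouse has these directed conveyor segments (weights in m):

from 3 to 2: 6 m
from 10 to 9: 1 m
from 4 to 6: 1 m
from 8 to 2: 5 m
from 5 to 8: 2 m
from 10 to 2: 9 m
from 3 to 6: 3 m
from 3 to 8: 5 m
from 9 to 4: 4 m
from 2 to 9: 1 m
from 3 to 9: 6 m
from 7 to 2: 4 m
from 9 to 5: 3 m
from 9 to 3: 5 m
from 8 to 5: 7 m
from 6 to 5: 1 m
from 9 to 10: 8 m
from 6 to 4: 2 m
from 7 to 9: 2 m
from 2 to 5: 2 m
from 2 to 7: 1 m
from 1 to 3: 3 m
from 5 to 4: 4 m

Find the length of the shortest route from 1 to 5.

Running Dijkstra from 1:
1: 0
3: 3  (via 1)
6: 6  (via 3)
5: 7  (via 6)
Shortest route: 1 → 3 → 6 → 5 = 7 m.

7 m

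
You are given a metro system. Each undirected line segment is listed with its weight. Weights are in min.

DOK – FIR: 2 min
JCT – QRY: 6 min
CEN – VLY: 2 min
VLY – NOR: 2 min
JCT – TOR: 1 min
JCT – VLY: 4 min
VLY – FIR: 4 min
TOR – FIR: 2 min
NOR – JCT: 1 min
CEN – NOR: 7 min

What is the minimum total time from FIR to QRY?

Running Dijkstra from FIR:
FIR: 0
TOR: 2  (via FIR)
DOK: 2  (via FIR)
JCT: 3  (via TOR)
VLY: 4  (via FIR)
NOR: 4  (via JCT)
CEN: 6  (via VLY)
QRY: 9  (via JCT)
Shortest route: FIR → TOR → JCT → QRY = 9 min.

9 min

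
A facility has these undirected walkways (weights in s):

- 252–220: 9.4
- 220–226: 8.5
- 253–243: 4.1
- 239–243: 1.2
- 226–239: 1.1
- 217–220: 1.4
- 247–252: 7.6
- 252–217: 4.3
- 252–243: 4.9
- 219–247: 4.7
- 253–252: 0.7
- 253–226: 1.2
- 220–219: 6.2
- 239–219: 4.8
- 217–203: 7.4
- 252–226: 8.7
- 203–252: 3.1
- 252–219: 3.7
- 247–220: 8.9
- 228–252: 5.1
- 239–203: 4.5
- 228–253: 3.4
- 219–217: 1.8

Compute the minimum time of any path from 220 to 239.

8 s

Shortest distances from 220:
220: 0
217: 1.4  (via 220)
219: 3.2  (via 217)
252: 5.7  (via 217)
253: 6.4  (via 252)
226: 7.6  (via 253)
247: 7.9  (via 219)
239: 8  (via 219)
Shortest route: 220 → 217 → 219 → 239 = 8 s.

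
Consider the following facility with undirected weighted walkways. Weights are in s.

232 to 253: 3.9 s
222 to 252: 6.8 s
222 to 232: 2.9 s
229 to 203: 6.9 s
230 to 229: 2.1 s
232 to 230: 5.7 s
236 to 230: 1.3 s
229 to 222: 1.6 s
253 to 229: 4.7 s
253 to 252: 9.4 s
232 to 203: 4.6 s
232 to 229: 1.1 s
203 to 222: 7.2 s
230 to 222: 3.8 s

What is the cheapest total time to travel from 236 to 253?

8.1 s

Running Dijkstra from 236:
236: 0
230: 1.3  (via 236)
229: 3.4  (via 230)
232: 4.5  (via 229)
222: 5  (via 229)
253: 8.1  (via 229)
Shortest route: 236 → 230 → 229 → 253 = 8.1 s.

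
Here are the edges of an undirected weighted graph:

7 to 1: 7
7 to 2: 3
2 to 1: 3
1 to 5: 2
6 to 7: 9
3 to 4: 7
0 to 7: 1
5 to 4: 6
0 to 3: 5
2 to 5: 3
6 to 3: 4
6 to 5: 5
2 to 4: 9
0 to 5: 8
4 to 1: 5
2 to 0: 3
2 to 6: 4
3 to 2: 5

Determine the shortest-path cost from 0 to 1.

6

Enumerating some paths:
0 → 2 → 1: 3+3 = 6
0 → 7 → 2 → 1: 1+3+3 = 7
The minimum is 6 via 0 → 2 → 1.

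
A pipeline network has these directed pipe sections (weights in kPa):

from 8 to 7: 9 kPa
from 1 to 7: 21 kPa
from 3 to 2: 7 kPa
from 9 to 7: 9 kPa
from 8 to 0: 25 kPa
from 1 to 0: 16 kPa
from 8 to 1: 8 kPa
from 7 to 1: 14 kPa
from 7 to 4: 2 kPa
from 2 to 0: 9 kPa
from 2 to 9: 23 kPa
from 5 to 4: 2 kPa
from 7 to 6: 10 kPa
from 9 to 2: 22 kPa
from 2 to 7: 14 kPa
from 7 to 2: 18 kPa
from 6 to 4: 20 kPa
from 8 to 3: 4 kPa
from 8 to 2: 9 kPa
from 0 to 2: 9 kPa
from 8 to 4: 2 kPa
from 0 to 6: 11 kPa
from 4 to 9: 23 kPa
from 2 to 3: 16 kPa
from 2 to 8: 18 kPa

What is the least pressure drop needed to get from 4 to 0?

54 kPa

Compare a few routes:
4 → 9 → 2 → 0: 23+22+9 = 54
4 → 9 → 7 → 2 → 0: 23+9+18+9 = 59
Cheapest is 4 → 9 → 2 → 0 at 54 kPa.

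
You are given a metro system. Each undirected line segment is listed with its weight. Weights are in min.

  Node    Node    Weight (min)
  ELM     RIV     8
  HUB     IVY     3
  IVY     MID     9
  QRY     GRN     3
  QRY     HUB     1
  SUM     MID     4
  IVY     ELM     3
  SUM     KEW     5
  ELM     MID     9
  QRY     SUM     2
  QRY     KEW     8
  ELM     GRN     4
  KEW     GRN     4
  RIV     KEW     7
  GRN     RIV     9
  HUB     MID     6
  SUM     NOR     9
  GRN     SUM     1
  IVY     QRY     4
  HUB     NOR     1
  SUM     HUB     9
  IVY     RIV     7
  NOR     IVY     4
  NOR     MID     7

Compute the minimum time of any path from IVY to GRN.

7 min

Enumerating some paths:
IVY–ELM–GRN: 3+4 = 7
IVY–NOR–HUB–QRY–SUM–GRN: 4+1+1+2+1 = 9
Cheapest is IVY–ELM–GRN at 7 min.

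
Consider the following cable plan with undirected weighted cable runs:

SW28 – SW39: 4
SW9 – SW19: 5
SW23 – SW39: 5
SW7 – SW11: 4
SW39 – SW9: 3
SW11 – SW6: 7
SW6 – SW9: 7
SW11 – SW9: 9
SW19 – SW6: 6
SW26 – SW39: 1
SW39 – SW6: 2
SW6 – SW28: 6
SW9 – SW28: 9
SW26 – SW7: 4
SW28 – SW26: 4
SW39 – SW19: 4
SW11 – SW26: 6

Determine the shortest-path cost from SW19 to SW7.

9

Enumerating some paths:
SW19 - SW39 - SW26 - SW11 - SW7: 4+1+6+4 = 15
SW19 - SW6 - SW39 - SW26 - SW7: 6+2+1+4 = 13
SW19 - SW9 - SW39 - SW26 - SW7: 5+3+1+4 = 13
SW19 - SW39 - SW26 - SW7: 4+1+4 = 9
The minimum is 9 via SW19 - SW39 - SW26 - SW7.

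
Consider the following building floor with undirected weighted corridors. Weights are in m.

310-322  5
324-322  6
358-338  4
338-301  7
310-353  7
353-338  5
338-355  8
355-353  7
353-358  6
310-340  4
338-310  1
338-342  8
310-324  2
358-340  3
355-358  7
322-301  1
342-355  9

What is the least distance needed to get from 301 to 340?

10 m

Compare a few routes:
301–338–310–340: 7+1+4 = 12
301–322–324–310–340: 1+6+2+4 = 13
301–322–310–340: 1+5+4 = 10
The minimum is 10 m via 301–322–310–340.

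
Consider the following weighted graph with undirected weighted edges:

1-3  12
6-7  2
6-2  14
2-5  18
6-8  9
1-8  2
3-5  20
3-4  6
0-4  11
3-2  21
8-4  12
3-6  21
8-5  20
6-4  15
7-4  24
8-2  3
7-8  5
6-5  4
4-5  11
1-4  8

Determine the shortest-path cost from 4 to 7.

Running Dijkstra from 4:
4: 0
3: 6  (via 4)
1: 8  (via 4)
8: 10  (via 1)
0: 11  (via 4)
5: 11  (via 4)
2: 13  (via 8)
6: 15  (via 4)
7: 15  (via 8)
Shortest route: 4–1–8–7 = 15.

15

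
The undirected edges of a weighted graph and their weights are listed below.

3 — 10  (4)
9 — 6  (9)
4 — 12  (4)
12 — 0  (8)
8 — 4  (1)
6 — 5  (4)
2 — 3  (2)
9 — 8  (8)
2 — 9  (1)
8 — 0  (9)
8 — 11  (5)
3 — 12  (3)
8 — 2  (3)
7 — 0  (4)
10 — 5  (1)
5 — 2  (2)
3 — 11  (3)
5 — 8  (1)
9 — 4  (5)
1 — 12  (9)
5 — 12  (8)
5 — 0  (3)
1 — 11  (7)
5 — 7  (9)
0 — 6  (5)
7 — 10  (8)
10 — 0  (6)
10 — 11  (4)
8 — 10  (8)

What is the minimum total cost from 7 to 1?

19

Shortest distances from 7:
7: 0
0: 4  (via 7)
5: 7  (via 0)
8: 8  (via 5)
10: 8  (via 7)
2: 9  (via 5)
4: 9  (via 8)
6: 9  (via 0)
9: 10  (via 2)
3: 11  (via 2)
11: 12  (via 10)
12: 12  (via 0)
1: 19  (via 11)
Shortest route: 7 → 10 → 11 → 1 = 19.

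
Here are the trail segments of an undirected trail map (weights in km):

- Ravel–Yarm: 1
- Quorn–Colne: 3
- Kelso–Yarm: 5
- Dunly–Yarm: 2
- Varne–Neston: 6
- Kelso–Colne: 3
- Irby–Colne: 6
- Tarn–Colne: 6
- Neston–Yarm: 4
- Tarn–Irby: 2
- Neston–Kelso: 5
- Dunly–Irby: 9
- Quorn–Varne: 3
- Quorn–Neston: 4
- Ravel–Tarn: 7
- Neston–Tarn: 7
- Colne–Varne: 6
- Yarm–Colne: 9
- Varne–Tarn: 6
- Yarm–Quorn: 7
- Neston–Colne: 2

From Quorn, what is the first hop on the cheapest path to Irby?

Colne

Enumerating some paths:
Quorn - Colne - Tarn - Irby: 3+6+2 = 11
Quorn - Colne - Irby: 3+6 = 9
The minimum is 9 km via Quorn - Colne - Irby.
So from Quorn the first move is to Colne.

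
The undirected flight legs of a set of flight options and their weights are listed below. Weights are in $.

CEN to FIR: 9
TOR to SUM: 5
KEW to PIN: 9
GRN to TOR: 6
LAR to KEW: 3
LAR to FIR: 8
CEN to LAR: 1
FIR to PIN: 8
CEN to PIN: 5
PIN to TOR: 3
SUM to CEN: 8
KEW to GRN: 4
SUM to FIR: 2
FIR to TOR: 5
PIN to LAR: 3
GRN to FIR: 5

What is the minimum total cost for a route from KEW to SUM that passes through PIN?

Shortest KEW→PIN: KEW → LAR → PIN = 6
Best PIN to SUM: PIN → TOR → SUM costing 8
Total via PIN: 6 + 8 = $14.

$14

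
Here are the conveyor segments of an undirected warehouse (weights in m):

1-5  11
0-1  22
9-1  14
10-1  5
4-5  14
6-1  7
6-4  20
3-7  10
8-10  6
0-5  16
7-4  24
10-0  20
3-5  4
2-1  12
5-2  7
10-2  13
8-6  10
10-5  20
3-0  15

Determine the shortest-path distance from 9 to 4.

39 m

Compare a few routes:
9–1–5–4: 14+11+14 = 39
9–1–2–5–4: 14+12+7+14 = 47
9–1–10–5–4: 14+5+20+14 = 53
9–1–6–4: 14+7+20 = 41
The minimum is 39 m via 9–1–5–4.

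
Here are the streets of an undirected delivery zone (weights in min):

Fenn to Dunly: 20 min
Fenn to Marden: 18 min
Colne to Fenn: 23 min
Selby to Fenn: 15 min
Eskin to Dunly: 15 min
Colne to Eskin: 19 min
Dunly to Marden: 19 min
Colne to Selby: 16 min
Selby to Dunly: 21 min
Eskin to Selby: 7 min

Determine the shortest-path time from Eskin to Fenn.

Compare a few routes:
Eskin - Selby - Fenn: 7+15 = 22
Eskin - Colne - Fenn: 19+23 = 42
Eskin - Dunly - Fenn: 15+20 = 35
Cheapest is Eskin - Selby - Fenn at 22 min.

22 min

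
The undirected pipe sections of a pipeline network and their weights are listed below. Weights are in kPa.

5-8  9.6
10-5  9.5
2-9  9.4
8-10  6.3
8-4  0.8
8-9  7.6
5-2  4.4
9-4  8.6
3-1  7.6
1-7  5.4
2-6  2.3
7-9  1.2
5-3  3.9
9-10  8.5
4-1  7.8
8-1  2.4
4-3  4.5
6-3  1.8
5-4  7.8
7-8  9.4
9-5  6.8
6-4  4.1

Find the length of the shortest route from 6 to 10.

11.2 kPa

Candidate routes:
6–4–8–10: 4.1+0.8+6.3 = 11.2
6–3–5–10: 1.8+3.9+9.5 = 15.2
6–3–4–8–10: 1.8+4.5+0.8+6.3 = 13.4
The minimum is 11.2 kPa via 6–4–8–10.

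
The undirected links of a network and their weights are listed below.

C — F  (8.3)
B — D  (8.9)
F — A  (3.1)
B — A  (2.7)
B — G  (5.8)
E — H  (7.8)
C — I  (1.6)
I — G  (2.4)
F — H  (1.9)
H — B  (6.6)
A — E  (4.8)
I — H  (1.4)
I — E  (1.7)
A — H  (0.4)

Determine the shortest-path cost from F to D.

13.9

Enumerating some paths:
F → H → A → B → D: 1.9+0.4+2.7+8.9 = 13.9
F → A → B → D: 3.1+2.7+8.9 = 14.7
Cheapest is F → H → A → B → D at 13.9.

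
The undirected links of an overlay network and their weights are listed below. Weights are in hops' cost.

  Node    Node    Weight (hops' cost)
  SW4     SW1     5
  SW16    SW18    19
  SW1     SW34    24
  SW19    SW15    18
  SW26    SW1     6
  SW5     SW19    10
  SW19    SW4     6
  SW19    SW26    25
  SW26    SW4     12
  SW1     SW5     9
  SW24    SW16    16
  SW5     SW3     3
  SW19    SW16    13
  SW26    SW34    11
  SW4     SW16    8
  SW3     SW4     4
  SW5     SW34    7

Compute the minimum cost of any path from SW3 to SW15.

28 hops' cost

Compare a few routes:
SW3 - SW4 - SW16 - SW19 - SW15: 4+8+13+18 = 43
SW3 - SW5 - SW19 - SW15: 3+10+18 = 31
SW3 - SW4 - SW19 - SW15: 4+6+18 = 28
SW3 - SW5 - SW1 - SW4 - SW19 - SW15: 3+9+5+6+18 = 41
The minimum is 28 hops' cost via SW3 - SW4 - SW19 - SW15.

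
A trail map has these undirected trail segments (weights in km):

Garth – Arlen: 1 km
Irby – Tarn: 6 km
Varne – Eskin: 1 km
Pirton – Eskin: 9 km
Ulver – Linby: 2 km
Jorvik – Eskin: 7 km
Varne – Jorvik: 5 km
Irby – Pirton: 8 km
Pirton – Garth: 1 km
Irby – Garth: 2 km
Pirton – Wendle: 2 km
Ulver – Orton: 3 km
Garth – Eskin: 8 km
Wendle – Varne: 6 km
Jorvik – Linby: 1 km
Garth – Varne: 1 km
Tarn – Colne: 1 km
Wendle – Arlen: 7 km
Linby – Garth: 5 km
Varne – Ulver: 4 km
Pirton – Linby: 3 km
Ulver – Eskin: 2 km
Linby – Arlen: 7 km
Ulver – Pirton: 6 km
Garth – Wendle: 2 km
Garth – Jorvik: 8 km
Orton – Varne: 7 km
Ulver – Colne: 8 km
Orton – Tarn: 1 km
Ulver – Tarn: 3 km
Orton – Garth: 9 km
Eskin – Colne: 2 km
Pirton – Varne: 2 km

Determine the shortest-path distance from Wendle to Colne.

Shortest distances from Wendle:
Wendle: 0
Garth: 2  (via Wendle)
Pirton: 2  (via Wendle)
Varne: 3  (via Garth)
Arlen: 3  (via Garth)
Eskin: 4  (via Varne)
Irby: 4  (via Garth)
Linby: 5  (via Pirton)
Jorvik: 6  (via Linby)
Ulver: 6  (via Eskin)
Colne: 6  (via Eskin)
Shortest route: Wendle–Garth–Varne–Eskin–Colne = 6 km.

6 km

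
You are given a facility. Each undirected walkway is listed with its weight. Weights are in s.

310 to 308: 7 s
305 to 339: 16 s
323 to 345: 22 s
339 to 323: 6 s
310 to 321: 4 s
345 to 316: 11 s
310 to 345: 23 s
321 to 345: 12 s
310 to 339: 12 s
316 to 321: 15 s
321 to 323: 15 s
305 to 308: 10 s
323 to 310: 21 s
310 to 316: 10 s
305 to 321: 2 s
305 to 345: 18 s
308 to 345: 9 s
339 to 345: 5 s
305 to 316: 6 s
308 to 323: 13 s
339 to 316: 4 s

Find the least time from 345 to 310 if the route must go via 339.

17 s

Shortest 345→339: 345–339 = 5
Shortest 339→310: 339–310 = 12
Total via 339: 5 + 12 = 17 s.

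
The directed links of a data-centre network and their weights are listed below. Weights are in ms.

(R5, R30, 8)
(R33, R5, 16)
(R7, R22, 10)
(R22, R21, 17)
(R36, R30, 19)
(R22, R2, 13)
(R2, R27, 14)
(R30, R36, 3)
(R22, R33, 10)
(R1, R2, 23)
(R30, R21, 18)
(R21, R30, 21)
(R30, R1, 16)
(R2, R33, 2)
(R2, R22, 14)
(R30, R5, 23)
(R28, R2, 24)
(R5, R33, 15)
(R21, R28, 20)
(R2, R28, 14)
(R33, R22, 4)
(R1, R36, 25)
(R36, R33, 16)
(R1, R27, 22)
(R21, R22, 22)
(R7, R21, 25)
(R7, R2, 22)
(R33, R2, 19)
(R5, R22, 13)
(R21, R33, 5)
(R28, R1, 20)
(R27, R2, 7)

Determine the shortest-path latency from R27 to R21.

Settle nodes by increasing distance from R27:
R27: 0
R2: 7  (via R27)
R33: 9  (via R2)
R22: 13  (via R33)
R28: 21  (via R2)
R5: 25  (via R33)
R21: 30  (via R22)
Shortest route: R27 → R2 → R33 → R22 → R21 = 30 ms.

30 ms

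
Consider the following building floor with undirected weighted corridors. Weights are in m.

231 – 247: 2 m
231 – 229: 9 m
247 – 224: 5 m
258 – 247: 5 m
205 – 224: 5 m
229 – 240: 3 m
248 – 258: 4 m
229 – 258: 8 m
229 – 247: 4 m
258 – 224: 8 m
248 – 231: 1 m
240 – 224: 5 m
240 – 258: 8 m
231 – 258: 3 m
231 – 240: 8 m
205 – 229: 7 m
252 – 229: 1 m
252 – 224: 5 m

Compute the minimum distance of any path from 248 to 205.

13 m

Compare a few routes:
248 → 231 → 258 → 224 → 205: 1+3+8+5 = 17
248 → 258 → 224 → 205: 4+8+5 = 17
248 → 231 → 247 → 229 → 205: 1+2+4+7 = 14
248 → 231 → 247 → 224 → 205: 1+2+5+5 = 13
The minimum is 13 m via 248 → 231 → 247 → 224 → 205.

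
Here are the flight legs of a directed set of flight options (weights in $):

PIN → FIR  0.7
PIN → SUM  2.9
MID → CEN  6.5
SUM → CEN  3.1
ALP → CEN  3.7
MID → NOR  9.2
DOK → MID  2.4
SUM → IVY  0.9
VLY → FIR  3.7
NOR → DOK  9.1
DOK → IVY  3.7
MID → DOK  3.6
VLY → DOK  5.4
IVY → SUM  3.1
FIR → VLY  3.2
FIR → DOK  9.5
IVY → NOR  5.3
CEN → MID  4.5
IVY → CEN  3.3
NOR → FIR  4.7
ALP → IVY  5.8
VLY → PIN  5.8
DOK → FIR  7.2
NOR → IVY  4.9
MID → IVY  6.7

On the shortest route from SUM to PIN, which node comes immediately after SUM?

IVY

Enumerating some paths:
SUM - IVY - CEN - MID - DOK - FIR - VLY - PIN: 0.9+3.3+4.5+3.6+7.2+3.2+5.8 = 28.5
SUM - IVY - NOR - FIR - VLY - PIN: 0.9+5.3+4.7+3.2+5.8 = 19.9
SUM - CEN - MID - DOK - FIR - VLY - PIN: 3.1+4.5+3.6+7.2+3.2+5.8 = 27.4
SUM - CEN - MID - NOR - FIR - VLY - PIN: 3.1+4.5+9.2+4.7+3.2+5.8 = 30.5
Cheapest is SUM - IVY - NOR - FIR - VLY - PIN at $19.9.
So from SUM the first move is to IVY.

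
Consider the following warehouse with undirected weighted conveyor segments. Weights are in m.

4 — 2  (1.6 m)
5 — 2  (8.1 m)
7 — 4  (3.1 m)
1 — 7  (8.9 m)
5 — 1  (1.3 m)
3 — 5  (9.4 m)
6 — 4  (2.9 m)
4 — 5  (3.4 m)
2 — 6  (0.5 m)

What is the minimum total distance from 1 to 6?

6.8 m

Candidate routes:
1 → 5 → 4 → 2 → 6: 1.3+3.4+1.6+0.5 = 6.8
1 → 5 → 2 → 6: 1.3+8.1+0.5 = 9.9
1 → 5 → 2 → 4 → 6: 1.3+8.1+1.6+2.9 = 13.9
1 → 5 → 4 → 6: 1.3+3.4+2.9 = 7.6
Cheapest is 1 → 5 → 4 → 2 → 6 at 6.8 m.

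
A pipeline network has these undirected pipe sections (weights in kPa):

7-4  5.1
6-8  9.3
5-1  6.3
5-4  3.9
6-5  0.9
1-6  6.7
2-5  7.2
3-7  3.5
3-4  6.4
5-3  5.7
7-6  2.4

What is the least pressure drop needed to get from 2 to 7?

10.5 kPa

Candidate routes:
2–5–3–7: 7.2+5.7+3.5 = 16.4
2–5–4–7: 7.2+3.9+5.1 = 16.2
2–5–6–7: 7.2+0.9+2.4 = 10.5
Cheapest is 2–5–6–7 at 10.5 kPa.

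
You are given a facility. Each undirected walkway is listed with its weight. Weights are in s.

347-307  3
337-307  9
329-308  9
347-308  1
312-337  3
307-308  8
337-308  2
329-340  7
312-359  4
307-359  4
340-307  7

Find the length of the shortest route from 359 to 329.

17 s

Compare a few routes:
359–307–308–329: 4+8+9 = 21
359–307–340–329: 4+7+7 = 18
359–307–347–308–329: 4+3+1+9 = 17
359–312–337–308–329: 4+3+2+9 = 18
The minimum is 17 s via 359–307–347–308–329.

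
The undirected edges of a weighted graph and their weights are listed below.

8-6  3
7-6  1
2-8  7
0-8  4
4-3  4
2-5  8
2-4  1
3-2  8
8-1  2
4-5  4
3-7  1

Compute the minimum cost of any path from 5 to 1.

14

Settle nodes by increasing distance from 5:
5: 0
4: 4  (via 5)
2: 5  (via 4)
3: 8  (via 4)
7: 9  (via 3)
6: 10  (via 7)
8: 12  (via 2)
1: 14  (via 8)
Shortest route: 5 → 4 → 2 → 8 → 1 = 14.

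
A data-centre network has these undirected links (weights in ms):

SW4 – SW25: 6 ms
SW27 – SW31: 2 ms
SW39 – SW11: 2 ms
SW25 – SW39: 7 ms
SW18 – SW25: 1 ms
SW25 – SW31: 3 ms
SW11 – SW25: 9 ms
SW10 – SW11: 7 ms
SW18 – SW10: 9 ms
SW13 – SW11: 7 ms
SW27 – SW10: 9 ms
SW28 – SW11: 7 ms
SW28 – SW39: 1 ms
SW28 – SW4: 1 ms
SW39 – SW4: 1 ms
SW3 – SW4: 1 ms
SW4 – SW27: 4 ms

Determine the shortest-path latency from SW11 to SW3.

Running Dijkstra from SW11:
SW11: 0
SW39: 2  (via SW11)
SW4: 3  (via SW39)
SW28: 3  (via SW39)
SW3: 4  (via SW4)
Shortest route: SW11–SW39–SW4–SW3 = 4 ms.

4 ms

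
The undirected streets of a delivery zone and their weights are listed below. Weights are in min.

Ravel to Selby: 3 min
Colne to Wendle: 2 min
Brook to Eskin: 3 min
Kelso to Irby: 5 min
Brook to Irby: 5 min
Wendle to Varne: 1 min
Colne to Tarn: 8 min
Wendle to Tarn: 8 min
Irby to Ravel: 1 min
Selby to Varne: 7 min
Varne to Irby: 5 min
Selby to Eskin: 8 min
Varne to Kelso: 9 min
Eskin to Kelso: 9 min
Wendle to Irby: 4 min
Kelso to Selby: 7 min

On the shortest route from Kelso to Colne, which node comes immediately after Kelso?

Irby

Candidate routes:
Kelso–Irby–Varne–Wendle–Colne: 5+5+1+2 = 13
Kelso–Irby–Wendle–Colne: 5+4+2 = 11
Kelso–Selby–Ravel–Irby–Wendle–Colne: 7+3+1+4+2 = 17
Kelso–Varne–Wendle–Colne: 9+1+2 = 12
The minimum is 11 min via Kelso–Irby–Wendle–Colne.
So from Kelso the first move is to Irby.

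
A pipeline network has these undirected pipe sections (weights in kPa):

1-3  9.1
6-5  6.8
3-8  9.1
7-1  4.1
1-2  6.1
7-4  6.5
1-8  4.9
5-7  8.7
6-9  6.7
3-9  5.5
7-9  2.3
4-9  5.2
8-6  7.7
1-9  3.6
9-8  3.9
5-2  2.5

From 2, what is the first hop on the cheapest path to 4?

Candidate routes:
2 - 5 - 7 - 4: 2.5+8.7+6.5 = 17.7
2 - 1 - 7 - 4: 6.1+4.1+6.5 = 16.7
2 - 1 - 9 - 4: 6.1+3.6+5.2 = 14.9
The minimum is 14.9 kPa via 2 - 1 - 9 - 4.
So from 2 the first move is to 1.

1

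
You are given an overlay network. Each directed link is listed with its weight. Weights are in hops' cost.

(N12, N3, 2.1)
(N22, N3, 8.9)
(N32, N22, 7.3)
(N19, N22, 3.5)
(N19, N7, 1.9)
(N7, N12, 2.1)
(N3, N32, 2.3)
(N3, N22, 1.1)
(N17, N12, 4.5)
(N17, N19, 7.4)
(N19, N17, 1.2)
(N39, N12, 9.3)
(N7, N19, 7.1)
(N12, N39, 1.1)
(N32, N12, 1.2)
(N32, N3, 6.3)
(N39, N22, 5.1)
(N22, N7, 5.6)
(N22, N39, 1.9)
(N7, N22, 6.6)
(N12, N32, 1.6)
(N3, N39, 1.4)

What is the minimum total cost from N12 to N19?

Candidate routes:
N12 → N3 → N22 → N7 → N19: 2.1+1.1+5.6+7.1 = 15.9
N12 → N39 → N22 → N7 → N19: 1.1+5.1+5.6+7.1 = 18.9
The minimum is 15.9 hops' cost via N12 → N3 → N22 → N7 → N19.

15.9 hops' cost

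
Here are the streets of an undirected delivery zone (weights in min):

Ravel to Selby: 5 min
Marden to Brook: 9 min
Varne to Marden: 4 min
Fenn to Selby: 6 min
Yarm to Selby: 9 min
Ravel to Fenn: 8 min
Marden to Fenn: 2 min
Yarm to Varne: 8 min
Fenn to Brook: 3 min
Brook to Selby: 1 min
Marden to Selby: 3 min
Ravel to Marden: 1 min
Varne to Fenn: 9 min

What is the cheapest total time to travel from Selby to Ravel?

Shortest distances from Selby:
Selby: 0
Brook: 1  (via Selby)
Marden: 3  (via Selby)
Fenn: 4  (via Brook)
Ravel: 4  (via Marden)
Shortest route: Selby → Marden → Ravel = 4 min.

4 min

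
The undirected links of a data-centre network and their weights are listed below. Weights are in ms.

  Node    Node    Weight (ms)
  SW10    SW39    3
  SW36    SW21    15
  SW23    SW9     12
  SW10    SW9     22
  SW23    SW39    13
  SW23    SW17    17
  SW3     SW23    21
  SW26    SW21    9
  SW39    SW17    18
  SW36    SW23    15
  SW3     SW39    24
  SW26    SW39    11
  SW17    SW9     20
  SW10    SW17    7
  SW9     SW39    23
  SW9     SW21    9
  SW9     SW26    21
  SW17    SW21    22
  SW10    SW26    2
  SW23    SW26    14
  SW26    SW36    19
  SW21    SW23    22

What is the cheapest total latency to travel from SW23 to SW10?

Shortest distances from SW23:
SW23: 0
SW9: 12  (via SW23)
SW39: 13  (via SW23)
SW26: 14  (via SW23)
SW36: 15  (via SW23)
SW10: 16  (via SW39)
Shortest route: SW23–SW39–SW10 = 16 ms.

16 ms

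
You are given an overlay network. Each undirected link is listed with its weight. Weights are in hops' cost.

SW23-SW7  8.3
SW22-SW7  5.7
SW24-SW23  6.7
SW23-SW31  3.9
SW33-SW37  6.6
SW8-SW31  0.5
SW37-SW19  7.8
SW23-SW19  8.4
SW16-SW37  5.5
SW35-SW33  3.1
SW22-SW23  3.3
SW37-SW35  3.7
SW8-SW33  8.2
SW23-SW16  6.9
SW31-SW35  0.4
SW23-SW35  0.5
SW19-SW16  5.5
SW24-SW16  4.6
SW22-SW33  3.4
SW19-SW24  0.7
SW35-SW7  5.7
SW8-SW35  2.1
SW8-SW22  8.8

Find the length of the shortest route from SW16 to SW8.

8.3 hops' cost

Shortest distances from SW16:
SW16: 0
SW24: 4.6  (via SW16)
SW19: 5.3  (via SW24)
SW37: 5.5  (via SW16)
SW23: 6.9  (via SW16)
SW35: 7.4  (via SW23)
SW31: 7.8  (via SW35)
SW8: 8.3  (via SW31)
Shortest route: SW16 → SW23 → SW35 → SW31 → SW8 = 8.3 hops' cost.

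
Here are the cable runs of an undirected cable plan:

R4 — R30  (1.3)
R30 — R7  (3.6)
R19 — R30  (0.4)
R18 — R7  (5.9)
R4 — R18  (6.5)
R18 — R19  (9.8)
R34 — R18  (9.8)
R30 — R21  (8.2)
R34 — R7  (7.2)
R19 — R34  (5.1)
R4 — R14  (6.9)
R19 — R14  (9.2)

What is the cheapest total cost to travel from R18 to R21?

16

Compare a few routes:
R18 - R4 - R30 - R21: 6.5+1.3+8.2 = 16
R18 - R7 - R30 - R21: 5.9+3.6+8.2 = 17.7
The minimum is 16 via R18 - R4 - R30 - R21.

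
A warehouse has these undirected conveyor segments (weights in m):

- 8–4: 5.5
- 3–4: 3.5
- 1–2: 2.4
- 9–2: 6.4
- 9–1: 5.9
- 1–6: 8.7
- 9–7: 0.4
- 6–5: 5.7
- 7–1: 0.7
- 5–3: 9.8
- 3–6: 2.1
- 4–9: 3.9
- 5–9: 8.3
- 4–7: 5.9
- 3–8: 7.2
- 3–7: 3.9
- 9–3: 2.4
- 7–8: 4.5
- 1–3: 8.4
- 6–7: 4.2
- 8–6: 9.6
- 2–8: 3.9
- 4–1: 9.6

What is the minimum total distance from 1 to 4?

Shortest distances from 1:
1: 0
7: 0.7  (via 1)
9: 1.1  (via 7)
2: 2.4  (via 1)
3: 3.5  (via 9)
6: 4.9  (via 7)
4: 5  (via 9)
Shortest route: 1–7–9–4 = 5 m.

5 m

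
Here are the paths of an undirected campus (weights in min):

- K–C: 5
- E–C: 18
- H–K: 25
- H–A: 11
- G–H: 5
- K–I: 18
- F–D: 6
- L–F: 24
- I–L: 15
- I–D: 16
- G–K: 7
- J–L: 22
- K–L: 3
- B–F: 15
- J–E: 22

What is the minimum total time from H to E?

Running Dijkstra from H:
H: 0
G: 5  (via H)
A: 11  (via H)
K: 12  (via G)
L: 15  (via K)
C: 17  (via K)
I: 30  (via K)
E: 35  (via C)
Shortest route: H–G–K–C–E = 35 min.

35 min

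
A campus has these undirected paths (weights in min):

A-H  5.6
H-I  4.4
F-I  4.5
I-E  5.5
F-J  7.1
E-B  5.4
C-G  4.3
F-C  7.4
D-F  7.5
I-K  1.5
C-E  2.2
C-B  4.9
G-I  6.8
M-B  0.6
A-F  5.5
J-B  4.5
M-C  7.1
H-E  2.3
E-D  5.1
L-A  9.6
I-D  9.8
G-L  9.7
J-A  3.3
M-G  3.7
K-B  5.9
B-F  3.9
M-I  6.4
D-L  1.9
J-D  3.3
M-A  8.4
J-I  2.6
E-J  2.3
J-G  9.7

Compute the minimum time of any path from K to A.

Shortest distances from K:
K: 0
I: 1.5  (via K)
J: 4.1  (via I)
B: 5.9  (via K)
H: 5.9  (via I)
F: 6  (via I)
E: 6.4  (via J)
M: 6.5  (via B)
A: 7.4  (via J)
Shortest route: K–I–J–A = 7.4 min.

7.4 min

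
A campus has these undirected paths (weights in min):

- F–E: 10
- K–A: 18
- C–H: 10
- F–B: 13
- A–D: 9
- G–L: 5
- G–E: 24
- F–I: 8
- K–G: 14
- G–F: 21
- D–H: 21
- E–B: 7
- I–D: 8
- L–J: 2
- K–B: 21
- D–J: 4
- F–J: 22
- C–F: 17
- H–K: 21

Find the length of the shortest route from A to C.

Candidate routes:
A - D - J - F - C: 9+4+22+17 = 52
A - D - H - C: 9+21+10 = 40
A - D - I - F - C: 9+8+8+17 = 42
A - K - H - C: 18+21+10 = 49
Cheapest is A - D - H - C at 40 min.

40 min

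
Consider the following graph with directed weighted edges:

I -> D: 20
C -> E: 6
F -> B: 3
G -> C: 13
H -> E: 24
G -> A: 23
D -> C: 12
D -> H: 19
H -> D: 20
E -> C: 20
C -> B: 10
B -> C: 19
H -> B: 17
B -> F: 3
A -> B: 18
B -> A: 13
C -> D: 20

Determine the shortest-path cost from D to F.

Settle nodes by increasing distance from D:
D: 0
C: 12  (via D)
E: 18  (via C)
H: 19  (via D)
B: 22  (via C)
F: 25  (via B)
Shortest route: D–C–B–F = 25.

25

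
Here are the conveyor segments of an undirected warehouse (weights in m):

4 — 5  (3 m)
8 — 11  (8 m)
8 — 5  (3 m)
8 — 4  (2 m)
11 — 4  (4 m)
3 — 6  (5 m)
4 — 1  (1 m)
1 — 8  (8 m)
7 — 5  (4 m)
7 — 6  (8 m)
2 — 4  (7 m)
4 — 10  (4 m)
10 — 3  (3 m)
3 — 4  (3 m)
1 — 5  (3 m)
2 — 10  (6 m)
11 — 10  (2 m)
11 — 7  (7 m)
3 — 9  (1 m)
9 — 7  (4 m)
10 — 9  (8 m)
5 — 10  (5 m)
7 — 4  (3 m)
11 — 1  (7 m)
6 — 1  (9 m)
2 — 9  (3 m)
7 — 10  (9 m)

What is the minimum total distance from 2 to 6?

Candidate routes:
2–9–3–6: 3+1+5 = 9
2–10–3–6: 6+3+5 = 14
The minimum is 9 m via 2–9–3–6.

9 m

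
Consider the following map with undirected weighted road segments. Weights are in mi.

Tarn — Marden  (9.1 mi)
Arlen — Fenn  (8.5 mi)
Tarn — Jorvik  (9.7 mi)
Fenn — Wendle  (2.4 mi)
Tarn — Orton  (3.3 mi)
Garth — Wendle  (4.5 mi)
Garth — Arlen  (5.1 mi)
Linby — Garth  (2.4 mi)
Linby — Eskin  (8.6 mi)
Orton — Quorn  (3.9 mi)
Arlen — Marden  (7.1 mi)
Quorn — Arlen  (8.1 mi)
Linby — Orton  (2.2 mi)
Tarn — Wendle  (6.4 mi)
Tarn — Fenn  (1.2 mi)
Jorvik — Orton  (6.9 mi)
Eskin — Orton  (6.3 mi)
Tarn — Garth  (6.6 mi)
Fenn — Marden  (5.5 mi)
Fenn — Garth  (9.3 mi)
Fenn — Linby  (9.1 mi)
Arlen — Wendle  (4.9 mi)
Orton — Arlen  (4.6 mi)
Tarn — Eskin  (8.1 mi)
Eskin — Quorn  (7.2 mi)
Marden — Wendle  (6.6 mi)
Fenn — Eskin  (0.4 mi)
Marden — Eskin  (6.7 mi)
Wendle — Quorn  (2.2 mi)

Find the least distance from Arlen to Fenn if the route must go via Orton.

Shortest Arlen→Orton: Arlen–Orton = 4.6
Shortest Orton→Fenn: Orton–Tarn–Fenn = 4.5
Total via Orton: 4.6 + 4.5 = 9.1 mi.

9.1 mi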